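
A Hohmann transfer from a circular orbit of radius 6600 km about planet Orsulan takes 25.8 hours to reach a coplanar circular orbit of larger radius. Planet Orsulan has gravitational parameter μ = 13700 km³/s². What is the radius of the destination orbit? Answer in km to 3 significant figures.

r₂ = 39200 km

Transfer time t = 25.8 hours = 92880 s, and t = π√(a_t³/μ).
So a_t = (μ t²/π²)^(1/3) = (13700 × (92880)² / π²)^(1/3) = 22878 km.
Since a_t = (r₁ + r₂)/2, r₂ = 2a_t − r₁ = 2×22878 − 6600 = 39156 km.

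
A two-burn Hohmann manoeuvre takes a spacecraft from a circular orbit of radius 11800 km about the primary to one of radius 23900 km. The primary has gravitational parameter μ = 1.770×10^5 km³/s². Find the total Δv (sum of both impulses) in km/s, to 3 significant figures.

Δv = 1.12 km/s

The Hohmann ellipse has a_t = (r₁ + r₂)/2 = 17850 km.
At r₁ the circular-orbit speed is v₁ = √(μ/r₁) = 3.8730 km/s.
On the transfer ellipse at r₁, vis-viva gives v_p = √[μ(2/r₁ − 1/a_t)] = 4.4815 km/s.
First burn Δv₁ = |v_p − v₁| = 0.6085 km/s.
At r₂, v₂ = √(μ/r₂) = 2.72137 km/s.
Transfer-orbit speed at r₂: v_a = √[μ(2/r₂ − 1/a_t)] = 2.21263 km/s.
Second burn Δv₂ = |v₂ − v_a| = 0.5087 km/s.
Total Δv = Δv₁ + Δv₂ = 1.117 km/s.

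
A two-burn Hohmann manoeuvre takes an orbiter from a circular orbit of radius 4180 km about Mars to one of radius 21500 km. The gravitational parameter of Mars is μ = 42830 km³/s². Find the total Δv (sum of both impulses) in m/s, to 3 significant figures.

Δv = 1550 m/s

Transfer-ellipse semi-major axis a_t = (r₁ + r₂)/2 = (4180 + 21500)/2 = 12840 km.
Circular speed at r₁: v₁ = √(μ/r₁) = √(42830/4180) = 3.2010 km/s.
On the transfer ellipse at r₁, vis-viva equation gives v_p = √[μ(2/r₁ − 1/a_t)] = 4.1421 km/s.
First burn Δv₁ = |v_p − v₁| = 0.9411 km/s.
Circular speed at r₂: v₂ = √(μ/r₂) = 1.4114 km/s.
Transfer-orbit speed at r₂: v_a = √[μ(2/r₂ − 1/a_t)] = 0.80531 km/s.
Second burn Δv₂ = |v₂ − v_a| = 0.6061 km/s.
Total Δv = Δv₁ + Δv₂ = 1.547 km/s.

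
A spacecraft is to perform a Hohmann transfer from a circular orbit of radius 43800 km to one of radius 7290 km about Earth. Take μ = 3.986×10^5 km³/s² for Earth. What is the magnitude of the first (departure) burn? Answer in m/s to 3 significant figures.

Δv₁ = 1410 m/s

The Hohmann ellipse has a_t = (r₁ + r₂)/2 = 25545 km.
On the circular orbit at r = 43800 km, v_c = √(μ/r) = 3.017 km/s.
Vis-viva on the transfer ellipse at r = 43800 km gives v_t = √[μ(2/r − 1/a_t)] = 1.612 km/s.
Δv₁ = |v_t − v_c| = |1.612 − 3.017| = 1.405 km/s.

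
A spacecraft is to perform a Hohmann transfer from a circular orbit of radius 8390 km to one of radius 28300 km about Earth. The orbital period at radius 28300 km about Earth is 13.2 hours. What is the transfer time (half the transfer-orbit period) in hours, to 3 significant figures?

From Kepler's third law T² = 4π²r³/μ at r = 28300 km, T = 13.2 hours = 13.2 × 3600 s = 47520 s: μ = 4π²r³/T² = 3.96247×10^5 km³/s².
The Hohmann ellipse has a_t = (r₁ + r₂)/2 = 18345 km.
Half the transfer-orbit period gives t = π√(a_t³/μ) = 12400 s.
Converting: 12400 s ÷ 3600 s/hour = 3.44 hours.

t = 3.44 hours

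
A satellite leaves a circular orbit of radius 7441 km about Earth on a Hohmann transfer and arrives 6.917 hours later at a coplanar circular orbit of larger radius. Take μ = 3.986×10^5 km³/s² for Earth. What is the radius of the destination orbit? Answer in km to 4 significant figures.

r₂ = 51070 km

Transfer time t = 6.917 hours = 24901.2 s, and t = π√(a_t³/μ).
So a_t = (μ t²/π²)^(1/3) = (3.986×10^5 × (24901.2)² / π²)^(1/3) = 29257 km.
Since a_t = (r₁ + r₂)/2, r₂ = 2a_t − r₁ = 2×29257 − 7441 = 51073 km.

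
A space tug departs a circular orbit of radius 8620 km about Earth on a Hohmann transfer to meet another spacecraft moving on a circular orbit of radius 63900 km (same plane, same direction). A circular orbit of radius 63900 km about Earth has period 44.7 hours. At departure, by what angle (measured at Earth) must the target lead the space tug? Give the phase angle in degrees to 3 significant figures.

φ = 103°

From Kepler's third law T² = 4π²r³/μ at r = 63900 km, T = 44.7 hours = 44.7 × 3600 s = 1.6092×10^5 s: μ = 4π²r³/T² = 3.97779×10^5 km³/s².
Semi-major axis of the transfer orbit: a_t = (8620 + 63900)/2 = 36260 km.
Transfer time t = π√(a_t³/μ) = 34390 s.
The target's mean motion on its circular orbit is ω₂ = √(μ/r₂³) = 3.905×10^-5 rad/s.
Angle swept by the target during transfer: ω₂·t = 1.3429 rad = 76.94°.
The space tug traverses 180° on the transfer ellipse, so the target must lead by 180° − 76.94° = 103°.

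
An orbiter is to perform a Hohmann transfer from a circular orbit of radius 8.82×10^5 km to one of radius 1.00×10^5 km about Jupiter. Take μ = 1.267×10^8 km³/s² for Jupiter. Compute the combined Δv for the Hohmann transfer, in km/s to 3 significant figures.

Transfer-ellipse semi-major axis a_t = (r₁ + r₂)/2 = (8.820×10^5 + 1.000×10^5)/2 = 4.910×10^5 km.
Circular speed at r₁: v₁ = √(μ/r₁) = √(1.267×10^8/8.820×10^5) = 11.985 km/s.
Transfer-orbit speed at r₁ (vis-viva equation): v_a = √[μ(2/r₁ − 1/a_t)] = 5.4090 km/s.
First burn Δv₁ = |v_a − v₁| = 6.576 km/s.
Circular speed at r₂: v₂ = √(μ/r₂) = 35.595 km/s.
Transfer-orbit speed at r₂: v_p = √[μ(2/r₂ − 1/a_t)] = 47.707 km/s.
Second burn Δv₂ = |v₂ − v_p| = 12.11 km/s.
Total Δv = Δv₁ + Δv₂ = 18.69 km/s.

Δv = 18.7 km/s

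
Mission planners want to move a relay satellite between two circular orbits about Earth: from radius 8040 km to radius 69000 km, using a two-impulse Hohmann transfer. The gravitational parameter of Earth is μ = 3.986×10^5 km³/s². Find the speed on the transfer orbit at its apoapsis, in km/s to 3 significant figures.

v = 1.10 km/s

The Hohmann ellipse has a_t = (r₁ + r₂)/2 = 38520 km.
At apoapsis, r = 69000 km.
From the vis-viva equation, v = √[μ(2/r − 1/a_t)] = 1.098 km/s.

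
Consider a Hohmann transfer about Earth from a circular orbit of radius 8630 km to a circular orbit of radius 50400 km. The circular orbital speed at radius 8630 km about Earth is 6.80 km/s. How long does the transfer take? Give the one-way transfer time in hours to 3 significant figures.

From the circular-orbit relation v² = μ/r at r = 8630 km: μ = v²r = (6.80)² × 8630 = 3.99051×10^5 km³/s².
The Hohmann ellipse has a_t = (r₁ + r₂)/2 = 29515 km.
Transfer time t = π√(a_t³/μ) = π√((29515)³ / 3.99051×10^5) = 25217 s.
Converting: 25217 s ÷ 3600 s/hour = 7.00 hours.

t = 7.00 hours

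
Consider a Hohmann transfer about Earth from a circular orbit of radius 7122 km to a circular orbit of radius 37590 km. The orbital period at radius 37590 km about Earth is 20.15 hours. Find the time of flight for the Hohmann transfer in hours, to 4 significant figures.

From Kepler's third law T² = 4π²r³/μ at r = 37590 km, T = 20.15 hours = 20.15 × 3600 s = 72540 s: μ = 4π²r³/T² = 3.98494×10^5 km³/s².
The Hohmann ellipse has a_t = (r₁ + r₂)/2 = 22356 km.
Transfer time t = π√(a_t³/μ) = π√((22356)³ / 3.98494×10^5) = 16635 s.
Converting: 16635 s ÷ 3600 s/hour = 4.621 hours.

t = 4.621 hours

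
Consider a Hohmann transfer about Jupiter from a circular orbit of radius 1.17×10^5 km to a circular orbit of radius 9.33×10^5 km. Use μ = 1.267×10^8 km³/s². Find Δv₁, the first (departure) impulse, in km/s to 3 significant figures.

The Hohmann ellipse has a_t = (r₁ + r₂)/2 = 5.250×10^5 km.
On the circular orbit at r = 1.170×10^5 km, v_c = √(μ/r) = 32.91 km/s.
Vis-viva on the transfer ellipse at r = 1.170×10^5 km gives v_t = √[μ(2/r − 1/a_t)] = 43.87 km/s.
Δv₁ = |v_t − v_c| = |43.87 − 32.91| = 10.96 km/s.

Δv₁ = 11.0 km/s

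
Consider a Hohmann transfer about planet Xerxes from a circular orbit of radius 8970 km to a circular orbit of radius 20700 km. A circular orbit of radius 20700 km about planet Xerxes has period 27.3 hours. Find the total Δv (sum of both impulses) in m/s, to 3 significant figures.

From Kepler's third law T² = 4π²r³/μ at r = 20700 km, T = 27.3 hours = 27.3 × 3600 s = 98280 s: μ = 4π²r³/T² = 36252.7 km³/s².
Semi-major axis of the transfer orbit: a_t = (8970 + 20700)/2 = 14835 km.
At r₁ the circular-orbit speed is v₁ = √(μ/r₁) = 2.01036 km/s.
On the transfer ellipse at r₁, v² = μ(2/r − 1/a) gives v_p = √[μ(2/r₁ − 1/a_t)] = 2.37474 km/s.
First burn Δv₁ = |v_p − v₁| = 0.3644 km/s.
Circular speed at r₂: v₂ = √(μ/r₂) = 1.3234 km/s.
Transfer-orbit speed at r₂: v_a = √[μ(2/r₂ − 1/a_t)] = 1.0291 km/s.
Second burn Δv₂ = |v₂ − v_a| = 0.2943 km/s.
Total Δv = Δv₁ + Δv₂ = 0.6587 km/s.

Δv = 659 m/s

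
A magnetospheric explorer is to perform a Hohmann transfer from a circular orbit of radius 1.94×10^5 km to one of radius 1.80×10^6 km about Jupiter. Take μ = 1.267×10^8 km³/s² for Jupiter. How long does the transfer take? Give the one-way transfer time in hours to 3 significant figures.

t = 77.2 hours

The Hohmann ellipse has a_t = (r₁ + r₂)/2 = 9.970×10^5 km.
By Kepler's third law the transfer-orbit period is T = 2π√(a_t³/μ), so t = T/2 = 2.778×10^5 s.
Converting: 2.778×10^5 s ÷ 3600 s/hour = 77.2 hours.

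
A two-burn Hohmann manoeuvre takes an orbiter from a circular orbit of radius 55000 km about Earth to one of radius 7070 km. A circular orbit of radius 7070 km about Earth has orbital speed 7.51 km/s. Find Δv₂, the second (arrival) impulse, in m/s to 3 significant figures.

From the circular-orbit relation v² = μ/r at r = 7070 km: μ = v²r = (7.51)² × 7070 = 3.98749×10^5 km³/s².
The Hohmann ellipse has a_t = (r₁ + r₂)/2 = 31035 km.
On the circular orbit at r = 7070 km, v_c = √(μ/r) = 7.510 km/s.
Vis-viva on the transfer ellipse at r = 7070 km gives v_t = √[μ(2/r − 1/a_t)] = 9.998 km/s.
Δv₂ = |v_t − v_c| = |9.998 − 7.510| = 2.488 km/s.

Δv₂ = 2490 m/s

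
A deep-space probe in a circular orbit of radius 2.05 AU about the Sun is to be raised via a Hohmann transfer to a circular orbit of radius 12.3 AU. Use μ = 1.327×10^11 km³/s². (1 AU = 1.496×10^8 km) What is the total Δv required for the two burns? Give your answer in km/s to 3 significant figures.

In km: r₁ = 2.05 × 1.496×10^8 = 3.0668×10^8 km; r₂ = 12.3 × 1.496×10^8 = 1.84008×10^9 km.
The Hohmann ellipse has a_t = (r₁ + r₂)/2 = 1.07338×10^9 km.
Circular speed at r₁: v₁ = √(μ/r₁) = √(1.327×10^11/3.0668×10^8) = 20.801 km/s.
On the transfer ellipse at r₁, vis-viva equation gives v_p = √[μ(2/r₁ − 1/a_t)] = 27.235 km/s.
First burn Δv₁ = |v_p − v₁| = 6.434 km/s.
Circular speed at r₂: v₂ = √(μ/r₂) = 8.492 km/s.
Transfer-orbit speed at r₂: v_a = √[μ(2/r₂ − 1/a_t)] = 4.539 km/s.
Second burn Δv₂ = |v₂ − v_a| = 3.953 km/s.
Δv = Δv₁ + Δv₂ = 6.434 + 3.953 = 10.39 km/s.

Δv = 10.4 km/s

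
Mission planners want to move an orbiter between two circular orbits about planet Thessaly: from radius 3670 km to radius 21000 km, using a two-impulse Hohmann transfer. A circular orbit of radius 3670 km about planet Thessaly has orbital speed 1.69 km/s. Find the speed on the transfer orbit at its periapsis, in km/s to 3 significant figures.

From the circular-orbit relation v² = μ/r at r = 3670 km: μ = v²r = (1.69)² × 3670 = 10481.9 km³/s².
The Hohmann ellipse has a_t = (r₁ + r₂)/2 = 12335 km.
The periapsis of the transfer ellipse is at r = 3670 km.
Applying v² = μ(2/r − 1/a_t): v = 2.205 km/s.

v = 2.21 km/s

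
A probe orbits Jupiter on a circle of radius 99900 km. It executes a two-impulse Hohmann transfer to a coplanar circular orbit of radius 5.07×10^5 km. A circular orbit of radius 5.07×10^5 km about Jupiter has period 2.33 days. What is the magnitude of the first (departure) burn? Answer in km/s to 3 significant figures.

Δv₁ = 10.4 km/s

From Kepler's third law T² = 4π²r³/μ at r = 5.07×10^5 km, T = 2.33 days = 2.33 × 86400 s = 2.01312×10^5 s: μ = 4π²r³/T² = 1.26953×10^8 km³/s².
The Hohmann ellipse has a_t = (r₁ + r₂)/2 = 3.0345×10^5 km.
On the circular orbit at r = 99900 km, v_c = √(μ/r) = 35.65 km/s.
Transfer-orbit speed at the same r (vis-viva, a = a_t): v_t = √[μ(2/r − 1/a_t)] = 46.08 km/s.
Δv₁ = |v_t − v_c| = |46.08 − 35.65| = 10.43 km/s.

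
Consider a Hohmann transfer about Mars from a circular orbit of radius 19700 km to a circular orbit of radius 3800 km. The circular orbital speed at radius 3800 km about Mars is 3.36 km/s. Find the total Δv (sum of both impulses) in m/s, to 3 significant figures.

From the circular-orbit relation v² = μ/r at r = 3800 km: μ = v²r = (3.36)² × 3800 = 42900.5 km³/s².
Semi-major axis of the transfer orbit: a_t = (19700 + 3800)/2 = 11750 km.
At r₁ the circular-orbit speed is v₁ = √(μ/r₁) = 1.4757 km/s.
On the transfer ellipse at r₁, v² = μ(2/r − 1/a) gives v_a = √[μ(2/r₁ − 1/a_t)] = 0.83921 km/s.
First burn Δv₁ = |v_a − v₁| = 0.6365 km/s.
At r₂, v₂ = √(μ/r₂) = 3.3600 km/s.
Transfer-orbit speed at r₂: v_p = √[μ(2/r₂ − 1/a_t)] = 4.3506 km/s.
Second burn Δv₂ = |v₂ − v_p| = 0.9906 km/s.
Total Δv = Δv₁ + Δv₂ = 1.627 km/s.

Δv = 1630 m/s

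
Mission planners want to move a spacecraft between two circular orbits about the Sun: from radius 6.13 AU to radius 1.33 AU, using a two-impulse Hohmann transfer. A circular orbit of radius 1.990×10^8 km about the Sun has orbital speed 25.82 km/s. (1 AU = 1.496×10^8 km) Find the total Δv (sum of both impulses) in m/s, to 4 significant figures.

From the circular-orbit relation v² = μ/r at r = 1.990×10^8 km: μ = v²r = (25.82)² × 1.990×10^8 = 1.32668×10^11 km³/s².
In km: r₁ = 6.13 × 1.496×10^8 = 9.17048×10^8 km; r₂ = 1.33 × 1.496×10^8 = 1.98968×10^8 km.
The Hohmann ellipse has a_t = (r₁ + r₂)/2 = 5.58008×10^8 km.
Circular speed at r₁: v₁ = √(μ/r₁) = √(1.32668×10^11/9.17048×10^8) = 12.028 km/s.
Transfer-orbit speed at r₁ (vis-viva equation): v_a = √[μ(2/r₁ − 1/a_t)] = 7.1822 km/s.
First burn Δv₁ = |v_a − v₁| = 4.846 km/s.
Circular speed at r₂: v₂ = √(μ/r₂) = 25.822 km/s.
Transfer-orbit speed at r₂: v_p = √[μ(2/r₂ − 1/a_t)] = 33.103 km/s.
Second burn Δv₂ = |v₂ − v_p| = 7.281 km/s.
Total Δv = Δv₁ + Δv₂ = 12.13 km/s.

Δv = 12130 m/s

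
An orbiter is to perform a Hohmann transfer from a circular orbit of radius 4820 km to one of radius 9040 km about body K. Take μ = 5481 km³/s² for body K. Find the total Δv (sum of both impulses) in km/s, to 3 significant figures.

The Hohmann ellipse has a_t = (r₁ + r₂)/2 = 6930 km.
Circular speed at r₁: v₁ = √(μ/r₁) = √(5481/4820) = 1.066366 km/s.
On the transfer ellipse at r₁, vis-viva gives v_p = √[μ(2/r₁ − 1/a_t)] = 1.217935 km/s.
First burn Δv₁ = |v_p − v₁| = 0.15157 km/s.
Circular speed at r₂: v₂ = √(μ/r₂) = 0.77866 km/s.
Transfer-orbit speed at r₂: v_a = √[μ(2/r₂ − 1/a_t)] = 0.64939 km/s.
Second burn Δv₂ = |v₂ − v_a| = 0.12927 km/s.
Δv = Δv₁ + Δv₂ = 0.15157 + 0.12927 = 0.2808 km/s.

Δv = 0.281 km/s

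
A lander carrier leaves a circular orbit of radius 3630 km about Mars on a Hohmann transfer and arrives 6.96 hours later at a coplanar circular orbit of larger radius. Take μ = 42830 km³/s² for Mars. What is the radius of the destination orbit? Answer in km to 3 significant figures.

Transfer time t = 6.96 hours = 25056 s, and t = π√(a_t³/μ).
So a_t = (μ t²/π²)^(1/3) = (42830 × (25056)² / π²)^(1/3) = 13967 km.
Since a_t = (r₁ + r₂)/2, r₂ = 2a_t − r₁ = 2×13967 − 3630 = 24304 km.

r₂ = 24300 km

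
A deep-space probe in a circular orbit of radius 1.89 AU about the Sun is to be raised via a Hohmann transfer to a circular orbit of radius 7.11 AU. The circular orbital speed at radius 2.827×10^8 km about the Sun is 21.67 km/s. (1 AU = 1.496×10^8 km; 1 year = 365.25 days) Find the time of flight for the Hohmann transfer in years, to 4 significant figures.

t = 4.772 years

From the circular-orbit relation v² = μ/r at r = 2.827×10^8 km: μ = v²r = (21.67)² × 2.827×10^8 = 1.32753×10^11 km³/s².
In km: r₁ = 1.89 × 1.496×10^8 = 2.82744×10^8 km; r₂ = 7.11 × 1.496×10^8 = 1.063656×10^9 km.
Transfer-ellipse semi-major axis a_t = (r₁ + r₂)/2 = (2.82744×10^8 + 1.063656×10^9)/2 = 6.732×10^8 km.
By Kepler's third law the transfer-orbit period is T = 2π√(a_t³/μ), so t = T/2 = 1.506×10^8 s.
Converting: 1.506×10^8 s ÷ 3.15576×10^7 s/year (365.25 × 86400) = 4.772 years.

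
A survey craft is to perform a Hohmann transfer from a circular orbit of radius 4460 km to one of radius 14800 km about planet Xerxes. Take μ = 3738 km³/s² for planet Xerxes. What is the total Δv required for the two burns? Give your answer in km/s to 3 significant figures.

Δv = 0.380 km/s

Transfer-ellipse semi-major axis a_t = (r₁ + r₂)/2 = (4460 + 14800)/2 = 9630 km.
At r₁ the circular-orbit speed is v₁ = √(μ/r₁) = 0.91548708 km/s.
On the transfer ellipse at r₁, v² = μ(2/r − 1/a) gives v_p = √[μ(2/r₁ − 1/a_t)] = 1.1349322 km/s.
First burn Δv₁ = |v_p − v₁| = 0.21945 km/s.
At r₂, v₂ = √(μ/r₂) = 0.50256 km/s.
Transfer-orbit speed at r₂: v_a = √[μ(2/r₂ − 1/a_t)] = 0.34201 km/s.
Second burn Δv₂ = |v₂ − v_a| = 0.16055 km/s.
Δv = Δv₁ + Δv₂ = 0.21945 + 0.16055 = 0.3800 km/s.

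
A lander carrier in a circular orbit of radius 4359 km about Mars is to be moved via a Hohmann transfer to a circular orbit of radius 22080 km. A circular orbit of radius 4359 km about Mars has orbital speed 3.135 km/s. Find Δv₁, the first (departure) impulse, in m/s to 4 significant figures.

From the circular-orbit relation v² = μ/r at r = 4359 km: μ = v²r = (3.135)² × 4359 = 42841.2 km³/s².
The Hohmann ellipse has a_t = (r₁ + r₂)/2 = 13219.5 km.
Circular speed at r = 4359 km: v_c = √(μ/r) = 3.1350 km/s.
Vis-viva on the transfer ellipse at r = 4359 km gives v_t = √[μ(2/r − 1/a_t)] = 4.0516 km/s.
Δv₁ = |v_t − v_c| = |4.0516 − 3.1350| = 0.9166 km/s.

Δv₁ = 916.6 m/s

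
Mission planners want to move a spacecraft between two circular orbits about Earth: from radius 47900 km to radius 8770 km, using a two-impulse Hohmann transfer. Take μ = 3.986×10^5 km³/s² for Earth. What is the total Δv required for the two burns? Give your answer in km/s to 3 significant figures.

Transfer-ellipse semi-major axis a_t = (r₁ + r₂)/2 = (47900 + 8770)/2 = 28335 km.
At r₁ the circular-orbit speed is v₁ = √(μ/r₁) = 2.885 km/s.
Transfer-orbit speed at r₁ (v² = μ(2/r − 1/a)): v_a = √[μ(2/r₁ − 1/a_t)] = 1.605 km/s.
First burn Δv₁ = |v_a − v₁| = 1.280 km/s.
Circular speed at r₂: v₂ = √(μ/r₂) = 6.7417 km/s.
Transfer-orbit speed at r₂: v_p = √[μ(2/r₂ − 1/a_t)] = 8.7655 km/s.
Second burn Δv₂ = |v₂ − v_p| = 2.024 km/s.
Δv = Δv₁ + Δv₂ = 1.280 + 2.024 = 3.304 km/s.

Δv = 3.30 km/s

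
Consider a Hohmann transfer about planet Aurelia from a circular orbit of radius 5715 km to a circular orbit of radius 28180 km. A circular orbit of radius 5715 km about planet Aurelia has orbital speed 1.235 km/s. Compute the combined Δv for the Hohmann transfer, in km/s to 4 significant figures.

From the circular-orbit relation v² = μ/r at r = 5715 km: μ = v²r = (1.235)² × 5715 = 8716.66 km³/s².
The Hohmann ellipse has a_t = (r₁ + r₂)/2 = 16947.5 km.
At r₁ the circular-orbit speed is v₁ = √(μ/r₁) = 1.2350 km/s.
Transfer-orbit speed at r₁ (vis-viva): v_p = √[μ(2/r₁ − 1/a_t)] = 1.5925 km/s.
First burn Δv₁ = |v_p − v₁| = 0.3575 km/s.
At r₂, v₂ = √(μ/r₂) = 0.5562 km/s.
Transfer-orbit speed at r₂: v_a = √[μ(2/r₂ − 1/a_t)] = 0.3230 km/s.
Second burn Δv₂ = |v₂ − v_a| = 0.2332 km/s.
Δv = Δv₁ + Δv₂ = 0.3575 + 0.2332 = 0.5907 km/s.

Δv = 0.5907 km/s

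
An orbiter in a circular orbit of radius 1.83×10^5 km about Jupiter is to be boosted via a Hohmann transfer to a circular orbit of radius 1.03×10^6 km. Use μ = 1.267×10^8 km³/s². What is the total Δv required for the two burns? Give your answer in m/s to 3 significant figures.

Δv = 13000 m/s

Transfer-ellipse semi-major axis a_t = (r₁ + r₂)/2 = (1.830×10^5 + 1.030×10^6)/2 = 6.065×10^5 km.
Circular speed at r₁: v₁ = √(μ/r₁) = √(1.267×10^8/1.830×10^5) = 26.313 km/s.
Transfer-orbit speed at r₁ (vis-viva): v_p = √[μ(2/r₁ − 1/a_t)] = 34.290 km/s.
First burn Δv₁ = |v_p − v₁| = 7.977 km/s.
Circular speed at r₂: v₂ = √(μ/r₂) = 11.091 km/s.
Transfer-orbit speed at r₂: v_a = √[μ(2/r₂ − 1/a_t)] = 6.0923 km/s.
Second burn Δv₂ = |v₂ − v_a| = 4.999 km/s.
Δv = Δv₁ + Δv₂ = 7.977 + 4.999 = 12.98 km/s.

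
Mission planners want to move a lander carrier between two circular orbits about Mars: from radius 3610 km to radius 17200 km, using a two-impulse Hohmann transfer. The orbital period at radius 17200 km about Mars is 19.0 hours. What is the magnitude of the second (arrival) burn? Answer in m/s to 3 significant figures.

Δv₂ = 649 m/s

From Kepler's third law T² = 4π²r³/μ at r = 17200 km, T = 19.0 hours = 19.0 × 3600 s = 68400 s: μ = 4π²r³/T² = 42937.1 km³/s².
Semi-major axis of the transfer orbit: a_t = (3610 + 17200)/2 = 10405 km.
On the circular orbit at r = 17200 km, v_c = √(μ/r) = 1.57998 km/s.
Transfer-orbit speed at the same r (vis-viva, a = a_t): v_t = √[μ(2/r − 1/a_t)] = 0.930647 km/s.
Δv₂ = |v_t − v_c| = |0.930647 − 1.57998| = 0.6493 km/s.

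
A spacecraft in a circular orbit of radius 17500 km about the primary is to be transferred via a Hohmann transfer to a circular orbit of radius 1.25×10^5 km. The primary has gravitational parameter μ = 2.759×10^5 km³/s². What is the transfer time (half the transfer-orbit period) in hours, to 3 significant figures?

t = 31.6 hours

Semi-major axis of the transfer orbit: a_t = (17500 + 1.250×10^5)/2 = 71250 km.
Half the transfer-orbit period gives t = π√(a_t³/μ) = 1.137×10^5 s.
Converting: 1.137×10^5 s ÷ 3600 s/hour = 31.6 hours.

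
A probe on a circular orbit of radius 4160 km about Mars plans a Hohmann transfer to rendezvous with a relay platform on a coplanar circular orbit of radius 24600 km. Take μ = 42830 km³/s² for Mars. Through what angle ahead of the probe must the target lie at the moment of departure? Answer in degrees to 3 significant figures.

The Hohmann ellipse has a_t = (r₁ + r₂)/2 = 14380 km.
The half-period of the transfer ellipse is t = π√(a_t³/μ) = 26176.7 s.
The target's mean motion on its circular orbit is ω₂ = √(μ/r₂³) = 5.36379×10^-5 rad/s.
Angle swept by the target during transfer: ω₂·t = 1.40406 rad = 80.447°.
Arrival is 180° from departure on the ellipse, so φ = 180° − 80.447° = 99.6°.

φ = 99.6°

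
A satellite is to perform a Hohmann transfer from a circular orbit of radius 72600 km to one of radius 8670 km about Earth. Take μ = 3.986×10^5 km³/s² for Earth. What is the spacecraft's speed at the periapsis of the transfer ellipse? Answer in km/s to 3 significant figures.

v = 9.06 km/s

Semi-major axis of the transfer orbit: a_t = (72600 + 8670)/2 = 40635 km.
At periapsis, r = 8670 km.
Applying v² = μ(2/r − 1/a_t): v = 9.063 km/s.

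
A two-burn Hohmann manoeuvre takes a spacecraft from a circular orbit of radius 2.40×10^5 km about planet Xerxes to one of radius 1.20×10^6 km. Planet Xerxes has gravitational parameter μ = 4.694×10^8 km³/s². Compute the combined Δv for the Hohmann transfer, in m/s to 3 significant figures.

Δv = 21200 m/s

Semi-major axis of the transfer orbit: a_t = (2.400×10^5 + 1.200×10^6)/2 = 7.200×10^5 km.
Circular speed at r₁: v₁ = √(μ/r₁) = √(4.694×10^8/2.400×10^5) = 44.22 km/s.
On the transfer ellipse at r₁, vis-viva gives v_p = √[μ(2/r₁ − 1/a_t)] = 57.09 km/s.
First burn Δv₁ = |v_p − v₁| = 12.87 km/s.
Circular speed at r₂: v₂ = √(μ/r₂) = 19.778 km/s.
Transfer-orbit speed at r₂: v_a = √[μ(2/r₂ − 1/a_t)] = 11.419 km/s.
Second burn Δv₂ = |v₂ − v_a| = 8.359 km/s.
Δv = Δv₁ + Δv₂ = 12.87 + 8.359 = 21.23 km/s.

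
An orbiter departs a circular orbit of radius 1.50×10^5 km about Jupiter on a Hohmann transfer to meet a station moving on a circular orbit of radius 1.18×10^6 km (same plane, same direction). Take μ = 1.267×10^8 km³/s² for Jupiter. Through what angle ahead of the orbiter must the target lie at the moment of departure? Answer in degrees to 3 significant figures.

φ = 104°

Semi-major axis of the transfer orbit: a_t = (1.500×10^5 + 1.180×10^6)/2 = 6.650×10^5 km.
The half-period of the transfer ellipse is t = π√(a_t³/μ) = 1.514×10^5 s.
Target angular speed ω₂ = √(μ/r₂³) = 8.781×10^-6 rad/s.
Angle swept by the target during transfer: ω₂·t = 1.329 rad = 76.15°.
Arrival is 180° from departure on the ellipse, so φ = 180° − 76.15° = 104°.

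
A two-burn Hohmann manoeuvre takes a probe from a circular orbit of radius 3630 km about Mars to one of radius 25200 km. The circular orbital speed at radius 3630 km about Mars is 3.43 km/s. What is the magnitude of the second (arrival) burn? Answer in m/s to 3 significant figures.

From the circular-orbit relation v² = μ/r at r = 3630 km: μ = v²r = (3.43)² × 3630 = 42706.6 km³/s².
Semi-major axis of the transfer orbit: a_t = (3630 + 25200)/2 = 14415 km.
On the circular orbit at r = 25200 km, v_c = √(μ/r) = 1.3018 km/s.
Transfer-orbit speed at the same r (vis-viva, a = a_t): v_t = √[μ(2/r − 1/a_t)] = 0.65327 km/s.
Δv₂ = |v_t − v_c| = |0.65327 − 1.3018| = 0.6485 km/s.

Δv₂ = 649 m/s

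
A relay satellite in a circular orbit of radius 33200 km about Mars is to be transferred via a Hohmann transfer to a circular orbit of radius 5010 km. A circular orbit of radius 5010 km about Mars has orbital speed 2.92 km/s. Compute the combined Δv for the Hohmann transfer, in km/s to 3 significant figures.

Δv = 1.48 km/s

From the circular-orbit relation v² = μ/r at r = 5010 km: μ = v²r = (2.92)² × 5010 = 42717.3 km³/s².
The Hohmann ellipse has a_t = (r₁ + r₂)/2 = 19105 km.
At r₁ the circular-orbit speed is v₁ = √(μ/r₁) = 1.1343 km/s.
On the transfer ellipse at r₁, vis-viva gives v_a = √[μ(2/r₁ − 1/a_t)] = 0.58087 km/s.
First burn Δv₁ = |v_a − v₁| = 0.5534 km/s.
At r₂, v₂ = √(μ/r₂) = 2.9200 km/s.
Transfer-orbit speed at r₂: v_p = √[μ(2/r₂ − 1/a_t)] = 3.8493 km/s.
Second burn Δv₂ = |v₂ − v_p| = 0.9293 km/s.
Total Δv = Δv₁ + Δv₂ = 1.483 km/s.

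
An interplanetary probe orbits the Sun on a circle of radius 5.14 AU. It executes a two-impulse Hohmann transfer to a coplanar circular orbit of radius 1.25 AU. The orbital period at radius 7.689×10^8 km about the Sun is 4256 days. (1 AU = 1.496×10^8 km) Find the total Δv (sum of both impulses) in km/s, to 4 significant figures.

Δv = 12.07 km/s

From Kepler's third law T² = 4π²r³/μ at r = 7.689×10^8 km, T = 4256 days = 4256 × 86400 s = 3.677184×10^8 s: μ = 4π²r³/T² = 1.32721×10^11 km³/s².
In km: r₁ = 5.14 × 1.496×10^8 = 7.68944×10^8 km; r₂ = 1.25 × 1.496×10^8 = 1.870×10^8 km.
Transfer-ellipse semi-major axis a_t = (r₁ + r₂)/2 = (7.68944×10^8 + 1.870×10^8)/2 = 4.77972×10^8 km.
Circular speed at r₁: v₁ = √(μ/r₁) = √(1.32721×10^11/7.68944×10^8) = 13.1378 km/s.
Transfer-orbit speed at r₁ (v² = μ(2/r − 1/a)): v_a = √[μ(2/r₁ − 1/a_t)] = 8.21753 km/s.
First burn Δv₁ = |v_a − v₁| = 4.920 km/s.
Circular speed at r₂: v₂ = √(μ/r₂) = 26.64 km/s.
Transfer-orbit speed at r₂: v_p = √[μ(2/r₂ − 1/a_t)] = 33.79 km/s.
Second burn Δv₂ = |v₂ − v_p| = 7.150 km/s.
Total Δv = Δv₁ + Δv₂ = 12.07 km/s.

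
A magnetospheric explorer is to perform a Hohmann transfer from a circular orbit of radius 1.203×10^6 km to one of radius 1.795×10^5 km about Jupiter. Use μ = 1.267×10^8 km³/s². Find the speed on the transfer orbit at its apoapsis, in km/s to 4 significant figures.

v = 5.230 km/s

The Hohmann ellipse has a_t = (r₁ + r₂)/2 = 6.9125×10^5 km.
The apoapsis of the transfer ellipse is at r = 1.203×10^6 km.
Applying v² = μ(2/r − 1/a_t): v = 5.230 km/s.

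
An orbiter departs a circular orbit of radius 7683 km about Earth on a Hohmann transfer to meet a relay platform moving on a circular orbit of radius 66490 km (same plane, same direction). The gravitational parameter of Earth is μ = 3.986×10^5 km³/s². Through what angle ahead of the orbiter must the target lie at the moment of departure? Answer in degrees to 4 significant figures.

Transfer-ellipse semi-major axis a_t = (r₁ + r₂)/2 = (7683 + 66490)/2 = 37086.5 km.
The half-period of the transfer ellipse is t = π√(a_t³/μ) = 35539 s.
The target's mean motion on its circular orbit is ω₂ = √(μ/r₂³) = 3.6824×10^-5 rad/s.
Angle swept by the target during transfer: ω₂·t = 1.3087 rad = 74.98°.
The orbiter traverses 180° on the transfer ellipse, so the target must lead by 180° − 74.98° = 105.0°.

φ = 105.0°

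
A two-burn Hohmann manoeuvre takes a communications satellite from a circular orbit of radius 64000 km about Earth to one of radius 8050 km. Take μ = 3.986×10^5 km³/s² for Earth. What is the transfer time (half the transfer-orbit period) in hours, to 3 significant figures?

t = 9.45 hours

The Hohmann ellipse has a_t = (r₁ + r₂)/2 = 36025 km.
By Kepler's third law the transfer-orbit period is T = 2π√(a_t³/μ), so t = T/2 = 34020 s.
Converting: 34020 s ÷ 3600 s/hour = 9.45 hours.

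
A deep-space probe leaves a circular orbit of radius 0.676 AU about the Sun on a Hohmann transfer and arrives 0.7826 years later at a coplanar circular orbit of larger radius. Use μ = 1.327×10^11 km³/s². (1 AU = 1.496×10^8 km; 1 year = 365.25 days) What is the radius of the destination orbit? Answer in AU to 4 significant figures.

r₂ = 2.020 AU

In km: r₁ = 0.676 × 1.496×10^8 = 1.011296×10^8 km.
Transfer time t = 0.7826 years × 365.25 × 86400 s = 2.469697776×10^7 s, and t = π√(a_t³/μ).
So a_t = (μ t²/π²)^(1/3) = (1.327×10^11 × (2.469697776×10^7)² / π²)^(1/3) = 2.0166×10^8 km.
Since a_t = (r₁ + r₂)/2, r₂ = 2a_t − r₁ = 2×2.0166×10^8 − 1.011296×10^8 = 3.021904×10^8 km.
In AU: r₂ = 3.021904×10^8 / 1.496×10^8 = 2.020 AU.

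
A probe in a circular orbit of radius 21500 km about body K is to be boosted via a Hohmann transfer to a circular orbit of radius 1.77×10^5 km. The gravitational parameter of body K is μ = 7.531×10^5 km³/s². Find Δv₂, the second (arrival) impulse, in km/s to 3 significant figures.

Δv₂ = 1.10 km/s

Transfer-ellipse semi-major axis a_t = (r₁ + r₂)/2 = (21500 + 1.770×10^5)/2 = 99250 km.
On the circular orbit at r = 1.770×10^5 km, v_c = √(μ/r) = 2.063 km/s.
Transfer-orbit speed at the same r (vis-viva, a = a_t): v_t = √[μ(2/r − 1/a_t)] = 0.9600 km/s.
Δv₂ = |v_t − v_c| = |0.9600 − 2.063| = 1.103 km/s.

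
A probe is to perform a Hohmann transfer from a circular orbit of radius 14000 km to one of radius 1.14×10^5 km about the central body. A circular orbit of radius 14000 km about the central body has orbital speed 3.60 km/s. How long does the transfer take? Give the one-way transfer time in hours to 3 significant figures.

From the circular-orbit relation v² = μ/r at r = 14000 km: μ = v²r = (3.60)² × 14000 = 1.81440×10^5 km³/s².
Transfer-ellipse semi-major axis a_t = (r₁ + r₂)/2 = (14000 + 1.140×10^5)/2 = 64000 km.
Half the transfer-orbit period gives t = π√(a_t³/μ) = 1.194×10^5 s.
Converting: 1.194×10^5 s ÷ 3600 s/hour = 33.2 hours.

t = 33.2 hours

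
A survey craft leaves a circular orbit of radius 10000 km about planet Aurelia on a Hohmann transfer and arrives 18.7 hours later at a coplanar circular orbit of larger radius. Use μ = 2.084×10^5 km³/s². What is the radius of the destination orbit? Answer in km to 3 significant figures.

r₂ = 81500 km

Transfer time t = 18.7 hours = 67320 s, and t = π√(a_t³/μ).
So a_t = (μ t²/π²)^(1/3) = (2.084×10^5 × (67320)² / π²)^(1/3) = 45740 km.
Since a_t = (r₁ + r₂)/2, r₂ = 2a_t − r₁ = 2×45740 − 10000 = 81480 km.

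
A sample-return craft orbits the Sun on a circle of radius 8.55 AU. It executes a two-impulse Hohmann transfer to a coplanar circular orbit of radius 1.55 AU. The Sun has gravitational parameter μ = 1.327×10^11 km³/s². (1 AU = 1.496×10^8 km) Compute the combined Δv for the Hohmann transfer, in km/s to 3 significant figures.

Δv = 11.7 km/s

In km: r₁ = 8.55 × 1.496×10^8 = 1.27908×10^9 km; r₂ = 1.55 × 1.496×10^8 = 2.3188×10^8 km.
Transfer-ellipse semi-major axis a_t = (r₁ + r₂)/2 = (1.27908×10^9 + 2.3188×10^8)/2 = 7.5548×10^8 km.
At r₁ the circular-orbit speed is v₁ = √(μ/r₁) = 10.186 km/s.
On the transfer ellipse at r₁, vis-viva equation gives v_a = √[μ(2/r₁ − 1/a_t)] = 5.6430 km/s.
First burn Δv₁ = |v_a − v₁| = 4.543 km/s.
Circular speed at r₂: v₂ = √(μ/r₂) = 23.922 km/s.
Transfer-orbit speed at r₂: v_p = √[μ(2/r₂ − 1/a_t)] = 31.127 km/s.
Second burn Δv₂ = |v₂ − v_p| = 7.205 km/s.
Total Δv = Δv₁ + Δv₂ = 11.75 km/s.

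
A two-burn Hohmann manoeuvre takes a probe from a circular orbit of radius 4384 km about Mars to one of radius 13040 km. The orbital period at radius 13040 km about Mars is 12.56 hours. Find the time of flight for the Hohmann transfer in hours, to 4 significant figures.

t = 3.429 hours

From Kepler's third law T² = 4π²r³/μ at r = 13040 km, T = 12.56 hours = 12.56 × 3600 s = 45216 s: μ = 4π²r³/T² = 42816.2 km³/s².
The Hohmann ellipse has a_t = (r₁ + r₂)/2 = 8712 km.
Transfer time t = π√(a_t³/μ) = π√((8712)³ / 42816.2) = 12346 s.
Converting: 12346 s ÷ 3600 s/hour = 3.429 hours.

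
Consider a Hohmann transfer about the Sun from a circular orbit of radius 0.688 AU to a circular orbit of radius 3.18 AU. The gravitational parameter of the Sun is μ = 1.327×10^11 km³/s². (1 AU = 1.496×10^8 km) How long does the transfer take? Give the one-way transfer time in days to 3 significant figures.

In km: r₁ = 0.688 × 1.496×10^8 = 1.029248×10^8 km; r₂ = 3.18 × 1.496×10^8 = 4.75728×10^8 km.
Semi-major axis of the transfer orbit: a_t = (1.029248×10^8 + 4.75728×10^8)/2 = 2.893264×10^8 km.
Half the transfer-orbit period gives t = π√(a_t³/μ) = 4.244×10^7 s.
Converting: 4.244×10^7 s ÷ 86400 s/day = 491 days.

t = 491 days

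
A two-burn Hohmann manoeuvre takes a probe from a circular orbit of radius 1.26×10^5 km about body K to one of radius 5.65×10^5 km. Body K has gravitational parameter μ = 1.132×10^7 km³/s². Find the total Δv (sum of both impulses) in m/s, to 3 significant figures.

Δv = 4420 m/s

The Hohmann ellipse has a_t = (r₁ + r₂)/2 = 3.455×10^5 km.
Circular speed at r₁: v₁ = √(μ/r₁) = √(1.132×10^7/1.260×10^5) = 9.47846 km/s.
On the transfer ellipse at r₁, vis-viva equation gives v_p = √[μ(2/r₁ − 1/a_t)] = 12.1210 km/s.
First burn Δv₁ = |v_p − v₁| = 2.643 km/s.
At r₂, v₂ = √(μ/r₂) = 4.476 km/s.
Transfer-orbit speed at r₂: v_a = √[μ(2/r₂ − 1/a_t)] = 2.703 km/s.
Second burn Δv₂ = |v₂ − v_a| = 1.773 km/s.
Total Δv = Δv₁ + Δv₂ = 4.416 km/s.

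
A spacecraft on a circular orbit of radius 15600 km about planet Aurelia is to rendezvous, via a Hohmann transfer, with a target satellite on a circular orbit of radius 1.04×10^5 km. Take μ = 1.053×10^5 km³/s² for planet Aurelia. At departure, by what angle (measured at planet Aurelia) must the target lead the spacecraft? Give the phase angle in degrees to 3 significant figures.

φ = 102°

Semi-major axis of the transfer orbit: a_t = (15600 + 1.040×10^5)/2 = 59800 km.
Transfer time t = π√(a_t³/μ) = 1.4158×10^5 s.
The target's mean motion on its circular orbit is ω₂ = √(μ/r₂³) = 9.6753×10^-6 rad/s.
Angle swept by the target during transfer: ω₂·t = 1.3698 rad = 78.48°.
The spacecraft traverses 180° on the transfer ellipse, so the target must lead by 180° − 78.48° = 102°.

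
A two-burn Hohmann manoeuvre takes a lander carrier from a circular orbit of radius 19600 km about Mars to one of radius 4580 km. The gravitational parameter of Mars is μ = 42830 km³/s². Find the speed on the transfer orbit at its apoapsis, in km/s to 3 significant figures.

Semi-major axis of the transfer orbit: a_t = (19600 + 4580)/2 = 12090 km.
The apoapsis of the transfer ellipse is at r = 19600 km.
Vis-viva: v = √[μ(2/r − 1/a_t)] = √[42830 × (2/19600 − 1/12090)] = 0.9098 km/s.

v = 0.910 km/s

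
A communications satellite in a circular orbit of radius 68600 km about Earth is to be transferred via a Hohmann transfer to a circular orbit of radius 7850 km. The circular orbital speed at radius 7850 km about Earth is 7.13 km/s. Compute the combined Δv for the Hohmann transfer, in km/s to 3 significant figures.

Δv = 3.74 km/s

From the circular-orbit relation v² = μ/r at r = 7850 km: μ = v²r = (7.13)² × 7850 = 3.99070×10^5 km³/s².
The Hohmann ellipse has a_t = (r₁ + r₂)/2 = 38225 km.
At r₁ the circular-orbit speed is v₁ = √(μ/r₁) = 2.412 km/s.
Transfer-orbit speed at r₁ (v² = μ(2/r − 1/a)): v_a = √[μ(2/r₁ − 1/a_t)] = 1.093 km/s.
First burn Δv₁ = |v_a − v₁| = 1.319 km/s.
Circular speed at r₂: v₂ = √(μ/r₂) = 7.130 km/s.
Transfer-orbit speed at r₂: v_p = √[μ(2/r₂ − 1/a_t)] = 9.552 km/s.
Second burn Δv₂ = |v₂ − v_p| = 2.422 km/s.
Total Δv = Δv₁ + Δv₂ = 3.741 km/s.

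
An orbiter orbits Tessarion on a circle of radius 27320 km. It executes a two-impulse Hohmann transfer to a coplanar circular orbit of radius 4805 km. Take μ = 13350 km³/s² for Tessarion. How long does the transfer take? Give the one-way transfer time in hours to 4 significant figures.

The Hohmann ellipse has a_t = (r₁ + r₂)/2 = 16062.5 km.
Half the transfer-orbit period gives t = π√(a_t³/μ) = 55351 s.
Converting: 55351 s ÷ 3600 s/hour = 15.38 hours.

t = 15.38 hours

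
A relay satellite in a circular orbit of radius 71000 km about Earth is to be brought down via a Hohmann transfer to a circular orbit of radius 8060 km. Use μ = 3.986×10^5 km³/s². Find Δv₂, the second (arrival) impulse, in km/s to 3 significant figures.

Δv₂ = 2.39 km/s

Semi-major axis of the transfer orbit: a_t = (71000 + 8060)/2 = 39530 km.
Circular speed at r = 8060 km: v_c = √(μ/r) = 7.0324 km/s.
Vis-viva on the transfer ellipse at r = 8060 km gives v_t = √[μ(2/r − 1/a_t)] = 9.4247 km/s.
Δv₂ = |v_t − v_c| = |9.4247 − 7.0324| = 2.392 km/s.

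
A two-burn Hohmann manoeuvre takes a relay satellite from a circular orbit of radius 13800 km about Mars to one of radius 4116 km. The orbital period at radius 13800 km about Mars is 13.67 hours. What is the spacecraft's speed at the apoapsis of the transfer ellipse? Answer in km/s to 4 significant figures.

From Kepler's third law T² = 4π²r³/μ at r = 13800 km, T = 13.67 hours = 13.67 × 3600 s = 49212 s: μ = 4π²r³/T² = 42840.5 km³/s².
Transfer-ellipse semi-major axis a_t = (r₁ + r₂)/2 = (13800 + 4116)/2 = 8958 km.
At apoapsis, r = 13800 km.
From the vis-viva equation, v = √[μ(2/r − 1/a_t)] = 1.194 km/s.

v = 1.194 km/s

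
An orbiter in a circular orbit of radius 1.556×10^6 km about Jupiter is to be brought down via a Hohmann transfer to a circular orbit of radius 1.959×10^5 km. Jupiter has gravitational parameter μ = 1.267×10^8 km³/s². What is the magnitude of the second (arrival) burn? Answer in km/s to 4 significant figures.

Δv₂ = 8.464 km/s

Transfer-ellipse semi-major axis a_t = (r₁ + r₂)/2 = (1.556×10^6 + 1.959×10^5)/2 = 8.7595×10^5 km.
On the circular orbit at r = 1.959×10^5 km, v_c = √(μ/r) = 25.431 km/s.
Vis-viva on the transfer ellipse at r = 1.959×10^5 km gives v_t = √[μ(2/r − 1/a_t)] = 33.895 km/s.
Δv₂ = |v_t − v_c| = |33.895 − 25.431| = 8.464 km/s.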